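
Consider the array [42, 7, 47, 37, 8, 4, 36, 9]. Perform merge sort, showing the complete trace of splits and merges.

Merge sort trace:

Split: [42, 7, 47, 37, 8, 4, 36, 9] -> [42, 7, 47, 37] and [8, 4, 36, 9]
  Split: [42, 7, 47, 37] -> [42, 7] and [47, 37]
    Split: [42, 7] -> [42] and [7]
    Merge: [42] + [7] -> [7, 42]
    Split: [47, 37] -> [47] and [37]
    Merge: [47] + [37] -> [37, 47]
  Merge: [7, 42] + [37, 47] -> [7, 37, 42, 47]
  Split: [8, 4, 36, 9] -> [8, 4] and [36, 9]
    Split: [8, 4] -> [8] and [4]
    Merge: [8] + [4] -> [4, 8]
    Split: [36, 9] -> [36] and [9]
    Merge: [36] + [9] -> [9, 36]
  Merge: [4, 8] + [9, 36] -> [4, 8, 9, 36]
Merge: [7, 37, 42, 47] + [4, 8, 9, 36] -> [4, 7, 8, 9, 36, 37, 42, 47]

Final sorted array: [4, 7, 8, 9, 36, 37, 42, 47]

The merge sort proceeds by recursively splitting the array and merging sorted halves.
After all merges, the sorted array is [4, 7, 8, 9, 36, 37, 42, 47].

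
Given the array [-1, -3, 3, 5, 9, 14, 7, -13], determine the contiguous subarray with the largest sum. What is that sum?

Using Kadane's algorithm on [-1, -3, 3, 5, 9, 14, 7, -13]:

Scanning through the array:
Position 1 (value -3): max_ending_here = -3, max_so_far = -1
Position 2 (value 3): max_ending_here = 3, max_so_far = 3
Position 3 (value 5): max_ending_here = 8, max_so_far = 8
Position 4 (value 9): max_ending_here = 17, max_so_far = 17
Position 5 (value 14): max_ending_here = 31, max_so_far = 31
Position 6 (value 7): max_ending_here = 38, max_so_far = 38
Position 7 (value -13): max_ending_here = 25, max_so_far = 38

Maximum subarray: [3, 5, 9, 14, 7]
Maximum sum: 38

The maximum subarray is [3, 5, 9, 14, 7] with sum 38. This subarray runs from index 2 to index 6.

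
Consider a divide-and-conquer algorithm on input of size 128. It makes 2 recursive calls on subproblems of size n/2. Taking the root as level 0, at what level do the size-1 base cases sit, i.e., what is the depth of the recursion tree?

For divide and conquer with division factor 2:

Problem sizes at each level:
Level 0: 128
Level 1: 64
Level 2: 32
Level 3: 16
Level 4: 8
Level 5: 4
Level 6: 2
Level 7: 1

The root is level 0 and the size-1 base case is level 7 (the tree spans levels 0 through 7, i.e. 8 levels counting the root), so the depth is the number of divisions: log_2(128) = 7

The recursion tree depth is log_2(128) = 7. At each level, the problem size is divided by 2, so it takes 7 divisions to reduce to a base case of size 1. The algorithm makes 2 recursive calls at each level.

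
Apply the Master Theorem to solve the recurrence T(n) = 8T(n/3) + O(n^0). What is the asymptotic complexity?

Master Theorem for T(n) = 8T(n/3) + O(n^0):

a = 8, b = 3, c = 0
log_b(a) = log_3(8) = 1.8928

Case 1: c = 0 < log_3(8) = 1.8928
T(n) = O(n^(log_3 8))

For T(n) = 8T(n/3) + O(n^0): log_3(8) = 1.8928. This is Case 1 of the Master Theorem (c < log_b(a), work dominated by leaves), giving O(n^(log_3 8)).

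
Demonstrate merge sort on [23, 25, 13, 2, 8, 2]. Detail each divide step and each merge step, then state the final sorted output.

Merge sort trace:

Split: [23, 25, 13, 2, 8, 2] -> [23, 25, 13] and [2, 8, 2]
  Split: [23, 25, 13] -> [23] and [25, 13]
    Split: [25, 13] -> [25] and [13]
    Merge: [25] + [13] -> [13, 25]
  Merge: [23] + [13, 25] -> [13, 23, 25]
  Split: [2, 8, 2] -> [2] and [8, 2]
    Split: [8, 2] -> [8] and [2]
    Merge: [8] + [2] -> [2, 8]
  Merge: [2] + [2, 8] -> [2, 2, 8]
Merge: [13, 23, 25] + [2, 2, 8] -> [2, 2, 8, 13, 23, 25]

Final sorted array: [2, 2, 8, 13, 23, 25]

The merge sort proceeds by recursively splitting the array and merging sorted halves.
After all merges, the sorted array is [2, 2, 8, 13, 23, 25].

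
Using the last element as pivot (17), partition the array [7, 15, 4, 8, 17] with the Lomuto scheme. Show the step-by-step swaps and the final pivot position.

Lomuto partition with pivot = 17:

Initial array: [7, 15, 4, 8, 17]

arr[0]=7 <= 17: swap with position 0, array becomes [7, 15, 4, 8, 17]
arr[1]=15 <= 17: swap with position 1, array becomes [7, 15, 4, 8, 17]
arr[2]=4 <= 17: swap with position 2, array becomes [7, 15, 4, 8, 17]
arr[3]=8 <= 17: swap with position 3, array becomes [7, 15, 4, 8, 17]

Place pivot at position 4: [7, 15, 4, 8, 17]
Pivot position: 4

After partitioning with pivot 17, the array becomes [7, 15, 4, 8, 17]. The pivot is placed at index 4. All elements to the left of the pivot are <= 17, and all elements to the right are > 17.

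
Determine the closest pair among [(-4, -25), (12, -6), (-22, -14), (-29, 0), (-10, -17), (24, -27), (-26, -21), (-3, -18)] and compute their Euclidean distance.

Computing all pairwise distances among 8 points:

d((-4, -25), (12, -6)) = 24.8395
d((-4, -25), (-22, -14)) = 21.095
d((-4, -25), (-29, 0)) = 35.3553
d((-4, -25), (-10, -17)) = 10.0
d((-4, -25), (24, -27)) = 28.0713
d((-4, -25), (-26, -21)) = 22.3607
d((-4, -25), (-3, -18)) = 7.0711 <-- minimum
d((12, -6), (-22, -14)) = 34.9285
d((12, -6), (-29, 0)) = 41.4367
d((12, -6), (-10, -17)) = 24.5967
d((12, -6), (24, -27)) = 24.1868
d((12, -6), (-26, -21)) = 40.8534
d((12, -6), (-3, -18)) = 19.2094
d((-22, -14), (-29, 0)) = 15.6525
d((-22, -14), (-10, -17)) = 12.3693
d((-22, -14), (24, -27)) = 47.8017
d((-22, -14), (-26, -21)) = 8.0623
d((-22, -14), (-3, -18)) = 19.4165
d((-29, 0), (-10, -17)) = 25.4951
d((-29, 0), (24, -27)) = 59.4811
d((-29, 0), (-26, -21)) = 21.2132
d((-29, 0), (-3, -18)) = 31.6228
d((-10, -17), (24, -27)) = 35.4401
d((-10, -17), (-26, -21)) = 16.4924
d((-10, -17), (-3, -18)) = 7.0711 <-- minimum
d((24, -27), (-26, -21)) = 50.3587
d((24, -27), (-3, -18)) = 28.4605
d((-26, -21), (-3, -18)) = 23.1948

Minimum distance: 7.0711 (tie among 2 pairs: (-4, -25) and (-3, -18); (-10, -17) and (-3, -18))

The minimum Euclidean distance is 7.0711. There is a tie: 2 pairs achieve this minimum — (-4, -25) and (-3, -18); (-10, -17) and (-3, -18). Any of these is a valid closest pair. For 8 points, brute-force pairwise comparison is shown above. For large n, the divide-and-conquer algorithm (sort by x, recurse on halves, check the dividing strip) achieves O(n log n).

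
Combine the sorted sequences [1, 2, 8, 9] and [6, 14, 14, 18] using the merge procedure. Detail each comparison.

Merging process:

Compare 1 vs 6: take 1 from left. Merged: [1]
Compare 2 vs 6: take 2 from left. Merged: [1, 2]
Compare 8 vs 6: take 6 from right. Merged: [1, 2, 6]
Compare 8 vs 14: take 8 from left. Merged: [1, 2, 6, 8]
Compare 9 vs 14: take 9 from left. Merged: [1, 2, 6, 8, 9]
Append remaining from right: [14, 14, 18]. Merged: [1, 2, 6, 8, 9, 14, 14, 18]

Final merged array: [1, 2, 6, 8, 9, 14, 14, 18]
Total comparisons: 5

The merged array is [1, 2, 6, 8, 9, 14, 14, 18], requiring 5 comparisons. The merge step runs in O(n) time where n is the total number of elements.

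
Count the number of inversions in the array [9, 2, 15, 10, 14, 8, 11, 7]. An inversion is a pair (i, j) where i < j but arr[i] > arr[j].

Finding inversions in [9, 2, 15, 10, 14, 8, 11, 7]:

(0, 1): arr[0]=9 > arr[1]=2
(0, 5): arr[0]=9 > arr[5]=8
(0, 7): arr[0]=9 > arr[7]=7
(2, 3): arr[2]=15 > arr[3]=10
(2, 4): arr[2]=15 > arr[4]=14
(2, 5): arr[2]=15 > arr[5]=8
(2, 6): arr[2]=15 > arr[6]=11
(2, 7): arr[2]=15 > arr[7]=7
(3, 5): arr[3]=10 > arr[5]=8
(3, 7): arr[3]=10 > arr[7]=7
(4, 5): arr[4]=14 > arr[5]=8
(4, 6): arr[4]=14 > arr[6]=11
(4, 7): arr[4]=14 > arr[7]=7
(5, 7): arr[5]=8 > arr[7]=7
(6, 7): arr[6]=11 > arr[7]=7

Total inversions: 15

The array has 15 inversion(s): (0,1), (0,5), (0,7), (2,3), (2,4), (2,5), (2,6), (2,7), (3,5), (3,7), (4,5), (4,6), (4,7), (5,7), (6,7). Each pair (i,j) satisfies i < j and arr[i] > arr[j].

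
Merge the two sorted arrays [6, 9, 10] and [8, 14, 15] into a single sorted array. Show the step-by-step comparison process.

Merging process:

Compare 6 vs 8: take 6 from left. Merged: [6]
Compare 9 vs 8: take 8 from right. Merged: [6, 8]
Compare 9 vs 14: take 9 from left. Merged: [6, 8, 9]
Compare 10 vs 14: take 10 from left. Merged: [6, 8, 9, 10]
Append remaining from right: [14, 15]. Merged: [6, 8, 9, 10, 14, 15]

Final merged array: [6, 8, 9, 10, 14, 15]
Total comparisons: 4

The merged array is [6, 8, 9, 10, 14, 15], requiring 4 comparisons. The merge step runs in O(n) time where n is the total number of elements.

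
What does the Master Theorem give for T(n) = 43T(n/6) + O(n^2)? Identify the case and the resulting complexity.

Master Theorem for T(n) = 43T(n/6) + O(n^2):

a = 43, b = 6, c = 2
log_b(a) = log_6(43) = 2.0992

Case 1: c = 2 < log_6(43) = 2.0992
T(n) = O(n^(log_6 43))

For T(n) = 43T(n/6) + O(n^2): log_6(43) = 2.0992. This is Case 1 of the Master Theorem (c < log_b(a), work dominated by leaves), giving O(n^(log_6 43)).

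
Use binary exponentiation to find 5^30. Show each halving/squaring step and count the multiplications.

Computing 5^30 by squaring (build up from 5^1; each line after the first costs one multiplication):

5^1 = 5
5^2 = (5^1)^2 = 5^2 = 25
5^3 = 5 * 5^2 = 5 * 25 = 125
5^6 = (5^3)^2 = 125^2 = 15625
5^7 = 5 * 5^6 = 5 * 15625 = 78125
5^14 = (5^7)^2 = 78125^2 = 6103515625
5^15 = 5 * 5^14 = 5 * 6103515625 = 30517578125
5^30 = (5^15)^2 = 30517578125^2 = 931322574615478515625

Result: 931322574615478515625
Multiplications needed: 7 (7 lines after 5^1)

5^30 = 931322574615478515625. Using exponentiation by squaring, this requires 7 multiplications. The key idea: if the exponent is even, square the half-power; if odd, multiply by the base once.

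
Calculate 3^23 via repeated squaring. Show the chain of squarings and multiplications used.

Computing 3^23 by squaring (build up from 3^1; each line after the first costs one multiplication):

3^1 = 3
3^2 = (3^1)^2 = 3^2 = 9
3^4 = (3^2)^2 = 9^2 = 81
3^5 = 3 * 3^4 = 3 * 81 = 243
3^10 = (3^5)^2 = 243^2 = 59049
3^11 = 3 * 3^10 = 3 * 59049 = 177147
3^22 = (3^11)^2 = 177147^2 = 31381059609
3^23 = 3 * 3^22 = 3 * 31381059609 = 94143178827

Result: 94143178827
Multiplications needed: 7 (7 lines after 3^1)

3^23 = 94143178827. Using exponentiation by squaring, this requires 7 multiplications. The key idea: if the exponent is even, square the half-power; if odd, multiply by the base once.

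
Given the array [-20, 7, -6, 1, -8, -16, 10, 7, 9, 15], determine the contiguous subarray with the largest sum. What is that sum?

Using Kadane's algorithm on [-20, 7, -6, 1, -8, -16, 10, 7, 9, 15]:

Scanning through the array:
Position 1 (value 7): max_ending_here = 7, max_so_far = 7
Position 2 (value -6): max_ending_here = 1, max_so_far = 7
Position 3 (value 1): max_ending_here = 2, max_so_far = 7
Position 4 (value -8): max_ending_here = -6, max_so_far = 7
Position 5 (value -16): max_ending_here = -16, max_so_far = 7
Position 6 (value 10): max_ending_here = 10, max_so_far = 10
Position 7 (value 7): max_ending_here = 17, max_so_far = 17
Position 8 (value 9): max_ending_here = 26, max_so_far = 26
Position 9 (value 15): max_ending_here = 41, max_so_far = 41

Maximum subarray: [10, 7, 9, 15]
Maximum sum: 41

The maximum subarray is [10, 7, 9, 15] with sum 41. This subarray runs from index 6 to index 9.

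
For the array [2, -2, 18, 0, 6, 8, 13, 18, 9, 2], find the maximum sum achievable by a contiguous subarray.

Using Kadane's algorithm on [2, -2, 18, 0, 6, 8, 13, 18, 9, 2]:

Scanning through the array:
Position 1 (value -2): max_ending_here = 0, max_so_far = 2
Position 2 (value 18): max_ending_here = 18, max_so_far = 18
Position 3 (value 0): max_ending_here = 18, max_so_far = 18
Position 4 (value 6): max_ending_here = 24, max_so_far = 24
Position 5 (value 8): max_ending_here = 32, max_so_far = 32
Position 6 (value 13): max_ending_here = 45, max_so_far = 45
Position 7 (value 18): max_ending_here = 63, max_so_far = 63
Position 8 (value 9): max_ending_here = 72, max_so_far = 72
Position 9 (value 2): max_ending_here = 74, max_so_far = 74

Maximum subarray: [2, -2, 18, 0, 6, 8, 13, 18, 9, 2]
Maximum sum: 74

The maximum subarray is [2, -2, 18, 0, 6, 8, 13, 18, 9, 2] with sum 74. This subarray runs from index 0 to index 9.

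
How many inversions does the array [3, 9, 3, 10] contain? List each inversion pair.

Finding inversions in [3, 9, 3, 10]:

(1, 2): arr[1]=9 > arr[2]=3

Total inversions: 1

The array has 1 inversion(s): (1,2). Each pair (i,j) satisfies i < j and arr[i] > arr[j].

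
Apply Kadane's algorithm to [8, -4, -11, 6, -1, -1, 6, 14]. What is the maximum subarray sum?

Using Kadane's algorithm on [8, -4, -11, 6, -1, -1, 6, 14]:

Scanning through the array:
Position 1 (value -4): max_ending_here = 4, max_so_far = 8
Position 2 (value -11): max_ending_here = -7, max_so_far = 8
Position 3 (value 6): max_ending_here = 6, max_so_far = 8
Position 4 (value -1): max_ending_here = 5, max_so_far = 8
Position 5 (value -1): max_ending_here = 4, max_so_far = 8
Position 6 (value 6): max_ending_here = 10, max_so_far = 10
Position 7 (value 14): max_ending_here = 24, max_so_far = 24

Maximum subarray: [6, -1, -1, 6, 14]
Maximum sum: 24

The maximum subarray is [6, -1, -1, 6, 14] with sum 24. This subarray runs from index 3 to index 7.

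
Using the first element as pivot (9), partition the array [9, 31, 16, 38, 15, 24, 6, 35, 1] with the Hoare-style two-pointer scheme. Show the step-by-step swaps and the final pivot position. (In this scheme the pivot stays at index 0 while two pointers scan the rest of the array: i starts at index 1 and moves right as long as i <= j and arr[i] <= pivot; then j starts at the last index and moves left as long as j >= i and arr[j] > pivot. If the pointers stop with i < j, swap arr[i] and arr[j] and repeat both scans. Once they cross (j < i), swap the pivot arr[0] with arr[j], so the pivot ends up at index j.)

Hoare-style two-pointer partition with pivot = 9:

Initial array: [9, 31, 16, 38, 15, 24, 6, 35, 1]

Pointers start at i = 1, j = 8.
i stops at index 1 (arr[1]=31 > 9), j stops at index 8 (arr[8]=1 <= 9): swap arr[1] and arr[8], array becomes [9, 1, 16, 38, 15, 24, 6, 35, 31]
i stops at index 2 (arr[2]=16 > 9), j stops at index 6 (arr[6]=6 <= 9): swap arr[2] and arr[6], array becomes [9, 1, 6, 38, 15, 24, 16, 35, 31]
i ends at 3, j ends at 2: the pointers have crossed (j < i), so scanning stops.

Swap pivot arr[0] with arr[2] to place pivot at position 2: [6, 1, 9, 38, 15, 24, 16, 35, 31]
Pivot position: 2

After partitioning with pivot 9, the array becomes [6, 1, 9, 38, 15, 24, 16, 35, 31]. The pivot is placed at index 2. All elements to the left of the pivot are <= 9, and all elements to the right are > 9.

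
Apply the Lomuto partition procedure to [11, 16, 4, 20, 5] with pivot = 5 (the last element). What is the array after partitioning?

Lomuto partition with pivot = 5:

Initial array: [11, 16, 4, 20, 5]

arr[0]=11 > 5: no swap
arr[1]=16 > 5: no swap
arr[2]=4 <= 5: swap with position 0, array becomes [4, 16, 11, 20, 5]
arr[3]=20 > 5: no swap

Place pivot at position 1: [4, 5, 11, 20, 16]
Pivot position: 1

After partitioning with pivot 5, the array becomes [4, 5, 11, 20, 16]. The pivot is placed at index 1. All elements to the left of the pivot are <= 5, and all elements to the right are > 5.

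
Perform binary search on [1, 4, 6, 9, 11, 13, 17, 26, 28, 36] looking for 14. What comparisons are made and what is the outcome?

Binary search for 14 in [1, 4, 6, 9, 11, 13, 17, 26, 28, 36]:

lo=0, hi=9, mid=4, arr[mid]=11 -> 11 < 14, search right half
lo=5, hi=9, mid=7, arr[mid]=26 -> 26 > 14, search left half
lo=5, hi=6, mid=5, arr[mid]=13 -> 13 < 14, search right half
lo=6, hi=6, mid=6, arr[mid]=17 -> 17 > 14, search left half
lo=6 > hi=5, target 14 not found

Binary search determines that 14 is not in the array after 4 comparisons. The search space was exhausted without finding the target.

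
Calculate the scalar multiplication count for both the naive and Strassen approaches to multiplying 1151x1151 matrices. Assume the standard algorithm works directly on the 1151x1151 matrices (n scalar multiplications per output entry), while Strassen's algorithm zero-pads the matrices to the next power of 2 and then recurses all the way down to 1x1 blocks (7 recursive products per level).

Matrix multiplication for 1151x1151 matrices:

Strassen's algorithm requires power-of-2 dimensions. Pad 1151x1151 to 2048x2048 (next power of 2).

Standard algorithm: 1151^3 = 1524845951 multiplications
Strassen's algorithm: 7^(log2(2048)) = 7^11 = 1977326743 multiplications
Difference: 1524845951 - 1977326743 = -452480792 (Strassen uses MORE here due to padding overhead — for small or just-over-power-of-2 n, padding can outweigh the per-level savings)

Standard: 1524845951 multiplications (1151^3). Strassen: 1977326743 multiplications (7^11, after padding to 2048x2048). Strassen reduces 8 recursive multiplications to 7 at each level.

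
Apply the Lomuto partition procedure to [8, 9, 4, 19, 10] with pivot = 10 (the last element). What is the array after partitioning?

Lomuto partition with pivot = 10:

Initial array: [8, 9, 4, 19, 10]

arr[0]=8 <= 10: swap with position 0, array becomes [8, 9, 4, 19, 10]
arr[1]=9 <= 10: swap with position 1, array becomes [8, 9, 4, 19, 10]
arr[2]=4 <= 10: swap with position 2, array becomes [8, 9, 4, 19, 10]
arr[3]=19 > 10: no swap

Place pivot at position 3: [8, 9, 4, 10, 19]
Pivot position: 3

After partitioning with pivot 10, the array becomes [8, 9, 4, 10, 19]. The pivot is placed at index 3. All elements to the left of the pivot are <= 10, and all elements to the right are > 10.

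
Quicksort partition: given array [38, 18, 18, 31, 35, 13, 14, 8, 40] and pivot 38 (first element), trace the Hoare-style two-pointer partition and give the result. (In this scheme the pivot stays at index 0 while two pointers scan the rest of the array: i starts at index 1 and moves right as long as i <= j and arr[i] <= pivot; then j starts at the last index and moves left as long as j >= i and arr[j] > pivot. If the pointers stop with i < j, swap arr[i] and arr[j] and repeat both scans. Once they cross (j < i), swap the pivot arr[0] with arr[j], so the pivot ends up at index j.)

Hoare-style two-pointer partition with pivot = 38:

Initial array: [38, 18, 18, 31, 35, 13, 14, 8, 40]

Pointers start at i = 1, j = 8.
i ends at 8, j ends at 7: the pointers have crossed (j < i), so scanning stops.

Swap pivot arr[0] with arr[7] to place pivot at position 7: [8, 18, 18, 31, 35, 13, 14, 38, 40]
Pivot position: 7

After partitioning with pivot 38, the array becomes [8, 18, 18, 31, 35, 13, 14, 38, 40]. The pivot is placed at index 7. All elements to the left of the pivot are <= 38, and all elements to the right are > 38.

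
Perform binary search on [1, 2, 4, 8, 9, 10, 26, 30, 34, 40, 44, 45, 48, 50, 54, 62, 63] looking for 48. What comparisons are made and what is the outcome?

Binary search for 48 in [1, 2, 4, 8, 9, 10, 26, 30, 34, 40, 44, 45, 48, 50, 54, 62, 63]:

lo=0, hi=16, mid=8, arr[mid]=34 -> 34 < 48, search right half
lo=9, hi=16, mid=12, arr[mid]=48 -> Found target at index 12!

Binary search finds 48 at index 12 after 2 comparisons. The search repeatedly halves the search space by comparing with the middle element.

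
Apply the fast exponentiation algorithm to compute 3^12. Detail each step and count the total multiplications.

Computing 3^12 by squaring (build up from 3^1; each line after the first costs one multiplication):

3^1 = 3
3^2 = (3^1)^2 = 3^2 = 9
3^3 = 3 * 3^2 = 3 * 9 = 27
3^6 = (3^3)^2 = 27^2 = 729
3^12 = (3^6)^2 = 729^2 = 531441

Result: 531441
Multiplications needed: 4 (4 lines after 3^1)

3^12 = 531441. Using exponentiation by squaring, this requires 4 multiplications. The key idea: if the exponent is even, square the half-power; if odd, multiply by the base once.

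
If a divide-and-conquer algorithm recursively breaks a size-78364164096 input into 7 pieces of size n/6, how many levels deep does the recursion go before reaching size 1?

For divide and conquer with division factor 6:

Problem sizes at each level:
Level 0: 78364164096
Level 1: 13060694016
Level 2: 2176782336
Level 3: 362797056
Level 4: 60466176
Level 5: 10077696
Level 6: 1679616
Level 7: 279936
Level 8: 46656
Level 9: 7776
Level 10: 1296
Level 11: 216
Level 12: 36
Level 13: 6
Level 14: 1

The root is level 0 and the size-1 base case is level 14 (the tree spans levels 0 through 14, i.e. 15 levels counting the root), so the depth is the number of divisions: log_6(78364164096) = 14

The recursion tree depth is log_6(78364164096) = 14. At each level, the problem size is divided by 6, so it takes 14 divisions to reduce to a base case of size 1. The algorithm makes 7 recursive calls at each level.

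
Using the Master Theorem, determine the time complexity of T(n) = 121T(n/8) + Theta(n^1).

Master Theorem for T(n) = 121T(n/8) + O(n^1):

a = 121, b = 8, c = 1
log_b(a) = log_8(121) = 2.3063

Case 1: c = 1 < log_8(121) = 2.3063
T(n) = O(n^(log_8 121))

For T(n) = 121T(n/8) + O(n^1): log_8(121) = 2.3063. This is Case 1 of the Master Theorem (c < log_b(a), work dominated by leaves), giving O(n^(log_8 121)).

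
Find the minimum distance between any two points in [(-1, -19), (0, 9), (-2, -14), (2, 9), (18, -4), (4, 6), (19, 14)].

Computing all pairwise distances among 7 points:

d((-1, -19), (0, 9)) = 28.0179
d((-1, -19), (-2, -14)) = 5.099
d((-1, -19), (2, 9)) = 28.1603
d((-1, -19), (18, -4)) = 24.2074
d((-1, -19), (4, 6)) = 25.4951
d((-1, -19), (19, 14)) = 38.5876
d((0, 9), (-2, -14)) = 23.0868
d((0, 9), (2, 9)) = 2.0 <-- minimum
d((0, 9), (18, -4)) = 22.2036
d((0, 9), (4, 6)) = 5.0
d((0, 9), (19, 14)) = 19.6469
d((-2, -14), (2, 9)) = 23.3452
d((-2, -14), (18, -4)) = 22.3607
d((-2, -14), (4, 6)) = 20.8806
d((-2, -14), (19, 14)) = 35.0
d((2, 9), (18, -4)) = 20.6155
d((2, 9), (4, 6)) = 3.6056
d((2, 9), (19, 14)) = 17.72
d((18, -4), (4, 6)) = 17.2047
d((18, -4), (19, 14)) = 18.0278
d((4, 6), (19, 14)) = 17.0

Closest pair: (0, 9) and (2, 9) with distance 2.0

The closest pair is (0, 9) and (2, 9) with Euclidean distance 2.0. For 7 points, brute-force pairwise comparison is shown above. For large n, the divide-and-conquer algorithm (sort by x, recurse on halves, check the dividing strip) achieves O(n log n).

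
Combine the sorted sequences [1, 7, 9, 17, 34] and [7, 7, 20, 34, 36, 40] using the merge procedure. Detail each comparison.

Merging process:

Compare 1 vs 7: take 1 from left. Merged: [1]
Compare 7 vs 7: take 7 from left. Merged: [1, 7]
Compare 9 vs 7: take 7 from right. Merged: [1, 7, 7]
Compare 9 vs 7: take 7 from right. Merged: [1, 7, 7, 7]
Compare 9 vs 20: take 9 from left. Merged: [1, 7, 7, 7, 9]
Compare 17 vs 20: take 17 from left. Merged: [1, 7, 7, 7, 9, 17]
Compare 34 vs 20: take 20 from right. Merged: [1, 7, 7, 7, 9, 17, 20]
Compare 34 vs 34: take 34 from left. Merged: [1, 7, 7, 7, 9, 17, 20, 34]
Append remaining from right: [34, 36, 40]. Merged: [1, 7, 7, 7, 9, 17, 20, 34, 34, 36, 40]

Final merged array: [1, 7, 7, 7, 9, 17, 20, 34, 34, 36, 40]
Total comparisons: 8

The merged array is [1, 7, 7, 7, 9, 17, 20, 34, 34, 36, 40], requiring 8 comparisons. The merge step runs in O(n) time where n is the total number of elements.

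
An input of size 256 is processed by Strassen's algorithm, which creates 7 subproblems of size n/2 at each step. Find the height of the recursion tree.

For divide and conquer with division factor 2:

Problem sizes at each level:
Level 0: 256
Level 1: 128
Level 2: 64
Level 3: 32
Level 4: 16
Level 5: 8
Level 6: 4
Level 7: 2
Level 8: 1

The root is level 0 and the size-1 base case is level 8 (the tree spans levels 0 through 8, i.e. 9 levels counting the root), so the depth is the number of divisions: log_2(256) = 8

The recursion tree depth is log_2(256) = 8. At each level, the problem size is divided by 2, so it takes 8 divisions to reduce to a base case of size 1. The algorithm makes 7 recursive calls at each level.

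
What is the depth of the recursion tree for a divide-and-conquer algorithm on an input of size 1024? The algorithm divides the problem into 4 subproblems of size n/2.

For divide and conquer with division factor 2:

Problem sizes at each level:
Level 0: 1024
Level 1: 512
Level 2: 256
Level 3: 128
Level 4: 64
Level 5: 32
Level 6: 16
Level 7: 8
Level 8: 4
Level 9: 2
Level 10: 1

The root is level 0 and the size-1 base case is level 10 (the tree spans levels 0 through 10, i.e. 11 levels counting the root), so the depth is the number of divisions: log_2(1024) = 10

The recursion tree depth is log_2(1024) = 10. At each level, the problem size is divided by 2, so it takes 10 divisions to reduce to a base case of size 1. The algorithm makes 4 recursive calls at each level.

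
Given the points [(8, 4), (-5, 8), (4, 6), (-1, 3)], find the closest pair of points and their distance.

Computing all pairwise distances among 4 points:

d((8, 4), (-5, 8)) = 13.6015
d((8, 4), (4, 6)) = 4.4721 <-- minimum
d((8, 4), (-1, 3)) = 9.0554
d((-5, 8), (4, 6)) = 9.2195
d((-5, 8), (-1, 3)) = 6.4031
d((4, 6), (-1, 3)) = 5.831

Closest pair: (8, 4) and (4, 6) with distance 4.4721

The closest pair is (8, 4) and (4, 6) with Euclidean distance 4.4721. For 4 points, brute-force pairwise comparison is shown above. For large n, the divide-and-conquer algorithm (sort by x, recurse on halves, check the dividing strip) achieves O(n log n).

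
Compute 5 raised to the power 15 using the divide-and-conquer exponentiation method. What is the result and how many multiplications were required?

Computing 5^15 by squaring (build up from 5^1; each line after the first costs one multiplication):

5^1 = 5
5^2 = (5^1)^2 = 5^2 = 25
5^3 = 5 * 5^2 = 5 * 25 = 125
5^6 = (5^3)^2 = 125^2 = 15625
5^7 = 5 * 5^6 = 5 * 15625 = 78125
5^14 = (5^7)^2 = 78125^2 = 6103515625
5^15 = 5 * 5^14 = 5 * 6103515625 = 30517578125

Result: 30517578125
Multiplications needed: 6 (6 lines after 5^1)

5^15 = 30517578125. Using exponentiation by squaring, this requires 6 multiplications. The key idea: if the exponent is even, square the half-power; if odd, multiply by the base once.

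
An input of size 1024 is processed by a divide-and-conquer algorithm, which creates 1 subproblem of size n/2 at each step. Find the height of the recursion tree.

For divide and conquer with division factor 2:

Problem sizes at each level:
Level 0: 1024
Level 1: 512
Level 2: 256
Level 3: 128
Level 4: 64
Level 5: 32
Level 6: 16
Level 7: 8
Level 8: 4
Level 9: 2
Level 10: 1

The root is level 0 and the size-1 base case is level 10 (the tree spans levels 0 through 10, i.e. 11 levels counting the root), so the depth is the number of divisions: log_2(1024) = 10

The recursion tree depth is log_2(1024) = 10. At each level, the problem size is divided by 2, so it takes 10 divisions to reduce to a base case of size 1. The algorithm makes 1 recursive call at each level.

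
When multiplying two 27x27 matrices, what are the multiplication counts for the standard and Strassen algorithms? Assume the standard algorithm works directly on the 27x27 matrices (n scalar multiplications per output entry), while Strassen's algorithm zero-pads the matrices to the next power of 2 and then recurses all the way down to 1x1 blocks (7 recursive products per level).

Matrix multiplication for 27x27 matrices:

Strassen's algorithm requires power-of-2 dimensions. Pad 27x27 to 32x32 (next power of 2).

Standard algorithm: 27^3 = 19683 multiplications
Strassen's algorithm: 7^(log2(32)) = 7^5 = 16807 multiplications
Savings: 19683 - 16807 = 2876 multiplications

Standard: 19683 multiplications (27^3). Strassen: 16807 multiplications (7^5, after padding to 32x32). Strassen reduces 8 recursive multiplications to 7 at each level.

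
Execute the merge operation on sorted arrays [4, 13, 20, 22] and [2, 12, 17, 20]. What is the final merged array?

Merging process:

Compare 4 vs 2: take 2 from right. Merged: [2]
Compare 4 vs 12: take 4 from left. Merged: [2, 4]
Compare 13 vs 12: take 12 from right. Merged: [2, 4, 12]
Compare 13 vs 17: take 13 from left. Merged: [2, 4, 12, 13]
Compare 20 vs 17: take 17 from right. Merged: [2, 4, 12, 13, 17]
Compare 20 vs 20: take 20 from left. Merged: [2, 4, 12, 13, 17, 20]
Compare 22 vs 20: take 20 from right. Merged: [2, 4, 12, 13, 17, 20, 20]
Append remaining from left: [22]. Merged: [2, 4, 12, 13, 17, 20, 20, 22]

Final merged array: [2, 4, 12, 13, 17, 20, 20, 22]
Total comparisons: 7

The merged array is [2, 4, 12, 13, 17, 20, 20, 22], requiring 7 comparisons. The merge step runs in O(n) time where n is the total number of elements.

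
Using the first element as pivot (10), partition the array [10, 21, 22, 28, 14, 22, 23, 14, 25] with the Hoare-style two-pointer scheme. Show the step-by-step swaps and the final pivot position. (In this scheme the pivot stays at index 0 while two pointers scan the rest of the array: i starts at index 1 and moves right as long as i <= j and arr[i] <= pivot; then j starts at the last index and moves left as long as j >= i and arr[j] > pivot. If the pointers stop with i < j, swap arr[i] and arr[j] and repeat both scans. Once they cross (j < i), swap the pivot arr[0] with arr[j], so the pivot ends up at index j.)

Hoare-style two-pointer partition with pivot = 10:

Initial array: [10, 21, 22, 28, 14, 22, 23, 14, 25]

Pointers start at i = 1, j = 8.
i ends at 1, j ends at 0: the pointers have crossed (j < i), so scanning stops.

j = 0, so swapping arr[0] with arr[j] leaves the pivot at position 0: [10, 21, 22, 28, 14, 22, 23, 14, 25]
Pivot position: 0

After partitioning with pivot 10, the array becomes [10, 21, 22, 28, 14, 22, 23, 14, 25]. The pivot is placed at index 0. All elements to the left of the pivot are <= 10, and all elements to the right are > 10.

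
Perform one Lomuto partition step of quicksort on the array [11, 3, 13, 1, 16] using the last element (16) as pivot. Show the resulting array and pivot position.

Lomuto partition with pivot = 16:

Initial array: [11, 3, 13, 1, 16]

arr[0]=11 <= 16: swap with position 0, array becomes [11, 3, 13, 1, 16]
arr[1]=3 <= 16: swap with position 1, array becomes [11, 3, 13, 1, 16]
arr[2]=13 <= 16: swap with position 2, array becomes [11, 3, 13, 1, 16]
arr[3]=1 <= 16: swap with position 3, array becomes [11, 3, 13, 1, 16]

Place pivot at position 4: [11, 3, 13, 1, 16]
Pivot position: 4

After partitioning with pivot 16, the array becomes [11, 3, 13, 1, 16]. The pivot is placed at index 4. All elements to the left of the pivot are <= 16, and all elements to the right are > 16.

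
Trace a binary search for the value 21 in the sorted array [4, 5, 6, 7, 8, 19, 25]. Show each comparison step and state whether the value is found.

Binary search for 21 in [4, 5, 6, 7, 8, 19, 25]:

lo=0, hi=6, mid=3, arr[mid]=7 -> 7 < 21, search right half
lo=4, hi=6, mid=5, arr[mid]=19 -> 19 < 21, search right half
lo=6, hi=6, mid=6, arr[mid]=25 -> 25 > 21, search left half
lo=6 > hi=5, target 21 not found

Binary search determines that 21 is not in the array after 3 comparisons. The search space was exhausted without finding the target.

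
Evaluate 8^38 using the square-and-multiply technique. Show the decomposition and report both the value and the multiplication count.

Computing 8^38 by squaring (build up from 8^1; each line after the first costs one multiplication):

8^1 = 8
8^2 = (8^1)^2 = 8^2 = 64
8^4 = (8^2)^2 = 64^2 = 4096
8^8 = (8^4)^2 = 4096^2 = 16777216
8^9 = 8 * 8^8 = 8 * 16777216 = 134217728
8^18 = (8^9)^2 = 134217728^2 = 18014398509481984
8^19 = 8 * 8^18 = 8 * 18014398509481984 = 144115188075855872
8^38 = (8^19)^2 = 144115188075855872^2 = 20769187434139310514121985316880384

Result: 20769187434139310514121985316880384
Multiplications needed: 7 (7 lines after 8^1)

8^38 = 20769187434139310514121985316880384. Using exponentiation by squaring, this requires 7 multiplications. The key idea: if the exponent is even, square the half-power; if odd, multiply by the base once.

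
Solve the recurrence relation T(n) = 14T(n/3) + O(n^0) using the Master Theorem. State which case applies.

Master Theorem for T(n) = 14T(n/3) + O(n^0):

a = 14, b = 3, c = 0
log_b(a) = log_3(14) = 2.4022

Case 1: c = 0 < log_3(14) = 2.4022
T(n) = O(n^(log_3 14))

For T(n) = 14T(n/3) + O(n^0): log_3(14) = 2.4022. This is Case 1 of the Master Theorem (c < log_b(a), work dominated by leaves), giving O(n^(log_3 14)).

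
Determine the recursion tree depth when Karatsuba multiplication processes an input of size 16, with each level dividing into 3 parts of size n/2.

For divide and conquer with division factor 2:

Problem sizes at each level:
Level 0: 16
Level 1: 8
Level 2: 4
Level 3: 2
Level 4: 1

The root is level 0 and the size-1 base case is level 4 (the tree spans levels 0 through 4, i.e. 5 levels counting the root), so the depth is the number of divisions: log_2(16) = 4

The recursion tree depth is log_2(16) = 4. At each level, the problem size is divided by 2, so it takes 4 divisions to reduce to a base case of size 1. The algorithm makes 3 recursive calls at each level.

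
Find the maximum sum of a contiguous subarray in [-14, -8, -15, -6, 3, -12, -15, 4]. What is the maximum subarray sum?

Using Kadane's algorithm on [-14, -8, -15, -6, 3, -12, -15, 4]:

Scanning through the array:
Position 1 (value -8): max_ending_here = -8, max_so_far = -8
Position 2 (value -15): max_ending_here = -15, max_so_far = -8
Position 3 (value -6): max_ending_here = -6, max_so_far = -6
Position 4 (value 3): max_ending_here = 3, max_so_far = 3
Position 5 (value -12): max_ending_here = -9, max_so_far = 3
Position 6 (value -15): max_ending_here = -15, max_so_far = 3
Position 7 (value 4): max_ending_here = 4, max_so_far = 4

Maximum subarray: [4]
Maximum sum: 4

The maximum subarray is [4] with sum 4. This subarray runs from index 7 to index 7.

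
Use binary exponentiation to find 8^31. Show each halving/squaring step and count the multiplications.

Computing 8^31 by squaring (build up from 8^1; each line after the first costs one multiplication):

8^1 = 8
8^2 = (8^1)^2 = 8^2 = 64
8^3 = 8 * 8^2 = 8 * 64 = 512
8^6 = (8^3)^2 = 512^2 = 262144
8^7 = 8 * 8^6 = 8 * 262144 = 2097152
8^14 = (8^7)^2 = 2097152^2 = 4398046511104
8^15 = 8 * 8^14 = 8 * 4398046511104 = 35184372088832
8^30 = (8^15)^2 = 35184372088832^2 = 1237940039285380274899124224
8^31 = 8 * 8^30 = 8 * 1237940039285380274899124224 = 9903520314283042199192993792

Result: 9903520314283042199192993792
Multiplications needed: 8 (8 lines after 8^1)

8^31 = 9903520314283042199192993792. Using exponentiation by squaring, this requires 8 multiplications. The key idea: if the exponent is even, square the half-power; if odd, multiply by the base once.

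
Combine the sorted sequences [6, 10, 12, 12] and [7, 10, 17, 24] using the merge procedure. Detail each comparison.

Merging process:

Compare 6 vs 7: take 6 from left. Merged: [6]
Compare 10 vs 7: take 7 from right. Merged: [6, 7]
Compare 10 vs 10: take 10 from left. Merged: [6, 7, 10]
Compare 12 vs 10: take 10 from right. Merged: [6, 7, 10, 10]
Compare 12 vs 17: take 12 from left. Merged: [6, 7, 10, 10, 12]
Compare 12 vs 17: take 12 from left. Merged: [6, 7, 10, 10, 12, 12]
Append remaining from right: [17, 24]. Merged: [6, 7, 10, 10, 12, 12, 17, 24]

Final merged array: [6, 7, 10, 10, 12, 12, 17, 24]
Total comparisons: 6

The merged array is [6, 7, 10, 10, 12, 12, 17, 24], requiring 6 comparisons. The merge step runs in O(n) time where n is the total number of elements.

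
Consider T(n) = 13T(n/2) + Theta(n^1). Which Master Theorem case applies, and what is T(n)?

Master Theorem for T(n) = 13T(n/2) + O(n^1):

a = 13, b = 2, c = 1
log_b(a) = log_2(13) = 3.7004

Case 1: c = 1 < log_2(13) = 3.7004
T(n) = O(n^(log_2 13))

For T(n) = 13T(n/2) + O(n^1): log_2(13) = 3.7004. This is Case 1 of the Master Theorem (c < log_b(a), work dominated by leaves), giving O(n^(log_2 13)).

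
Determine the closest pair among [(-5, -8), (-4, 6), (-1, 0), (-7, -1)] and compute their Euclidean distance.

Computing all pairwise distances among 4 points:

d((-5, -8), (-4, 6)) = 14.0357
d((-5, -8), (-1, 0)) = 8.9443
d((-5, -8), (-7, -1)) = 7.2801
d((-4, 6), (-1, 0)) = 6.7082
d((-4, 6), (-7, -1)) = 7.6158
d((-1, 0), (-7, -1)) = 6.0828 <-- minimum

Closest pair: (-1, 0) and (-7, -1) with distance 6.0828

The closest pair is (-1, 0) and (-7, -1) with Euclidean distance 6.0828. For 4 points, brute-force pairwise comparison is shown above. For large n, the divide-and-conquer algorithm (sort by x, recurse on halves, check the dividing strip) achieves O(n log n).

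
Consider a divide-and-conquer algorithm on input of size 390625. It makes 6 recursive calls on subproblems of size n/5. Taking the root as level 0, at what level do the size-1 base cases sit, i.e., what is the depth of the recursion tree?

For divide and conquer with division factor 5:

Problem sizes at each level:
Level 0: 390625
Level 1: 78125
Level 2: 15625
Level 3: 3125
Level 4: 625
Level 5: 125
Level 6: 25
Level 7: 5
Level 8: 1

The root is level 0 and the size-1 base case is level 8 (the tree spans levels 0 through 8, i.e. 9 levels counting the root), so the depth is the number of divisions: log_5(390625) = 8

The recursion tree depth is log_5(390625) = 8. At each level, the problem size is divided by 5, so it takes 8 divisions to reduce to a base case of size 1. The algorithm makes 6 recursive calls at each level.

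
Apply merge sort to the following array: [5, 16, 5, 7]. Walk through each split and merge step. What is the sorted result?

Merge sort trace:

Split: [5, 16, 5, 7] -> [5, 16] and [5, 7]
  Split: [5, 16] -> [5] and [16]
  Merge: [5] + [16] -> [5, 16]
  Split: [5, 7] -> [5] and [7]
  Merge: [5] + [7] -> [5, 7]
Merge: [5, 16] + [5, 7] -> [5, 5, 7, 16]

Final sorted array: [5, 5, 7, 16]

The merge sort proceeds by recursively splitting the array and merging sorted halves.
After all merges, the sorted array is [5, 5, 7, 16].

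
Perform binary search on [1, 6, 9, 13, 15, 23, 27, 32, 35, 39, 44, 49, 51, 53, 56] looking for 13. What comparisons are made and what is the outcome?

Binary search for 13 in [1, 6, 9, 13, 15, 23, 27, 32, 35, 39, 44, 49, 51, 53, 56]:

lo=0, hi=14, mid=7, arr[mid]=32 -> 32 > 13, search left half
lo=0, hi=6, mid=3, arr[mid]=13 -> Found target at index 3!

Binary search finds 13 at index 3 after 2 comparisons. The search repeatedly halves the search space by comparing with the middle element.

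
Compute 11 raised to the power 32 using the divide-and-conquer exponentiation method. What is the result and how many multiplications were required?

Computing 11^32 by squaring (build up from 11^1; each line after the first costs one multiplication):

11^1 = 11
11^2 = (11^1)^2 = 11^2 = 121
11^4 = (11^2)^2 = 121^2 = 14641
11^8 = (11^4)^2 = 14641^2 = 214358881
11^16 = (11^8)^2 = 214358881^2 = 45949729863572161
11^32 = (11^16)^2 = 45949729863572161^2 = 2111377674535255285545615254209921

Result: 2111377674535255285545615254209921
Multiplications needed: 5 (5 lines after 11^1)

11^32 = 2111377674535255285545615254209921. Using exponentiation by squaring, this requires 5 multiplications. The key idea: if the exponent is even, square the half-power; if odd, multiply by the base once.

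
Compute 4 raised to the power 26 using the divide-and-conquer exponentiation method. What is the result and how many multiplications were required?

Computing 4^26 by squaring (build up from 4^1; each line after the first costs one multiplication):

4^1 = 4
4^2 = (4^1)^2 = 4^2 = 16
4^3 = 4 * 4^2 = 4 * 16 = 64
4^6 = (4^3)^2 = 64^2 = 4096
4^12 = (4^6)^2 = 4096^2 = 16777216
4^13 = 4 * 4^12 = 4 * 16777216 = 67108864
4^26 = (4^13)^2 = 67108864^2 = 4503599627370496

Result: 4503599627370496
Multiplications needed: 6 (6 lines after 4^1)

4^26 = 4503599627370496. Using exponentiation by squaring, this requires 6 multiplications. The key idea: if the exponent is even, square the half-power; if odd, multiply by the base once.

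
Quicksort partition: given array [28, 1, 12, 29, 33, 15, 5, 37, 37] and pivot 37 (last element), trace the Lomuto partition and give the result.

Lomuto partition with pivot = 37:

Initial array: [28, 1, 12, 29, 33, 15, 5, 37, 37]

arr[0]=28 <= 37: swap with position 0, array becomes [28, 1, 12, 29, 33, 15, 5, 37, 37]
arr[1]=1 <= 37: swap with position 1, array becomes [28, 1, 12, 29, 33, 15, 5, 37, 37]
arr[2]=12 <= 37: swap with position 2, array becomes [28, 1, 12, 29, 33, 15, 5, 37, 37]
arr[3]=29 <= 37: swap with position 3, array becomes [28, 1, 12, 29, 33, 15, 5, 37, 37]
arr[4]=33 <= 37: swap with position 4, array becomes [28, 1, 12, 29, 33, 15, 5, 37, 37]
arr[5]=15 <= 37: swap with position 5, array becomes [28, 1, 12, 29, 33, 15, 5, 37, 37]
arr[6]=5 <= 37: swap with position 6, array becomes [28, 1, 12, 29, 33, 15, 5, 37, 37]
arr[7]=37 <= 37: swap with position 7, array becomes [28, 1, 12, 29, 33, 15, 5, 37, 37]

Place pivot at position 8: [28, 1, 12, 29, 33, 15, 5, 37, 37]
Pivot position: 8

After partitioning with pivot 37, the array becomes [28, 1, 12, 29, 33, 15, 5, 37, 37]. The pivot is placed at index 8. All elements to the left of the pivot are <= 37, and all elements to the right are > 37.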